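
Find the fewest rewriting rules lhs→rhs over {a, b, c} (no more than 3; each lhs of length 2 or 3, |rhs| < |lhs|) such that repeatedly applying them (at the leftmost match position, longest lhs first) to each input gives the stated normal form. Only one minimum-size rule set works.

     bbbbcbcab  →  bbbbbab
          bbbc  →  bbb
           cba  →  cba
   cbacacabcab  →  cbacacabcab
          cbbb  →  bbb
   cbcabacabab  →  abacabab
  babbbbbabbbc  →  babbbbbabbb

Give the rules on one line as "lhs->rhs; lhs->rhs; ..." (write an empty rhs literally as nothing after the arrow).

  | bbbbcbcab => bbbbbcab => bbbbbab
  | bbbc => bbb
  | cba
  | cbacacabcab

bbc->bb; cbb->bb; cbc->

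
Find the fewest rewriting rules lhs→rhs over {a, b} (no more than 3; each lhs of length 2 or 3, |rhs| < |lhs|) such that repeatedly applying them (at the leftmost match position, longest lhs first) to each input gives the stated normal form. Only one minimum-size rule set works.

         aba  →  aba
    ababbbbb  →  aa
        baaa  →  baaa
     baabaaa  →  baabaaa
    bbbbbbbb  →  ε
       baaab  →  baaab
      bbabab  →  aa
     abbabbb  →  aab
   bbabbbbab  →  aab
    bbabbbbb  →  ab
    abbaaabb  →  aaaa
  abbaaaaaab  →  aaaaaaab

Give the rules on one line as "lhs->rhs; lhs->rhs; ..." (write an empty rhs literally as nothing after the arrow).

bab->a; bb->

  | aba
  | ababbbbb => aabbbb => aabb => aa
  | baaa
  | baabaaa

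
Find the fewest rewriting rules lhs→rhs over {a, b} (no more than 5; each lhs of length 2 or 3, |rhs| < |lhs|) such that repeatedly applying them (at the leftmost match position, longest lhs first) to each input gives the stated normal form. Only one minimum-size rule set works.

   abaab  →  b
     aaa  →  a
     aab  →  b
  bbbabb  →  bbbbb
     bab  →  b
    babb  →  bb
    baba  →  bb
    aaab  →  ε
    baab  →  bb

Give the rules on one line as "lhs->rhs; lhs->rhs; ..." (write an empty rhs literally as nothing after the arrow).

aa->; ab->; aba->b; bba->bb

  | abaab => bab => b
  | aaa => a
  | aab => b
  | bbbabb => bbbbb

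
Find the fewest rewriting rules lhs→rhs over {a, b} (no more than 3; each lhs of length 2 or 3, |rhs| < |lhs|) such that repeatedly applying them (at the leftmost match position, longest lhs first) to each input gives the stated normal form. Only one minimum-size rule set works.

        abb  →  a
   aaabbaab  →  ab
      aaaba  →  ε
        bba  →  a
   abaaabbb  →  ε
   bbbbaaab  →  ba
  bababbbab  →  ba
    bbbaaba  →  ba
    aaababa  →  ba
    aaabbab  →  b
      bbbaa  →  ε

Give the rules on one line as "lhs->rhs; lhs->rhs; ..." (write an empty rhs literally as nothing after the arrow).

aa->b; bab->ba; bb->

  | abb => a
  | aaabbaab => babbaab => babaab => baaab => bbab => ab
  | aaaba => baba => baa => bb => ε
  | bba => a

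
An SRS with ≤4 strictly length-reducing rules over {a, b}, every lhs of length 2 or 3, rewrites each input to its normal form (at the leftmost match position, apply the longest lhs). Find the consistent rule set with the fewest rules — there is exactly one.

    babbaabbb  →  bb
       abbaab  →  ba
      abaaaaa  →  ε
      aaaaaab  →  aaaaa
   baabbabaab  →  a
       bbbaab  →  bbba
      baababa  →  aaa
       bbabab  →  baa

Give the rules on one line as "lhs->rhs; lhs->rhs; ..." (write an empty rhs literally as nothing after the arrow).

  | babbaabbb => aabaabbb => aababbb => aabbbb => abbb => bb
  | abbaab => baab => ba
  | abaaaaa => abaaaa => abaaa => abaa => aba => ab => ε
  | aaaaaab => aaaaa

ab->; aba->ab; bab->aa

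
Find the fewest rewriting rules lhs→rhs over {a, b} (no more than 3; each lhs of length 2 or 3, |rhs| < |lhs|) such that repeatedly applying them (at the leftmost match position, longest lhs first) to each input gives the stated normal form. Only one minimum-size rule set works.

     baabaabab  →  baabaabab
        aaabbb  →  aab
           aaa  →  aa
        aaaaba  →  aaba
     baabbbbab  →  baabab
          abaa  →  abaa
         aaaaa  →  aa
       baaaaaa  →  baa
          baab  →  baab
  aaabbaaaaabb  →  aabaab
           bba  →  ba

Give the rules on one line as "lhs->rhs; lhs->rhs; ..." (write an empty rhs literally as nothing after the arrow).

  | baabaabab
  | aaabbb => aabbb => aabb => aab
  | aaa => aa
  | aaaaba => aaaba => aaba

aaa->aa; bb->b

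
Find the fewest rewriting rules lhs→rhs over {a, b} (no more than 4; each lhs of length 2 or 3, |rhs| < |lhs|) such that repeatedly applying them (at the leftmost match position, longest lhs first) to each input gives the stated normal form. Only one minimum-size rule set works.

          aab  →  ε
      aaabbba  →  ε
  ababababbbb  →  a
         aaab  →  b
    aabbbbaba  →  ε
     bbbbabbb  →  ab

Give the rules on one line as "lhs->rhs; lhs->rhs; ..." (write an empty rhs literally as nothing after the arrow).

aa->b; ba->; bb->

  | aab => bb => ε
  | aaabbba => babbba => bbba => ba => ε
  | ababababbbb => abababbbb => ababbbb => abbbb => abb => a
  | aaab => bab => b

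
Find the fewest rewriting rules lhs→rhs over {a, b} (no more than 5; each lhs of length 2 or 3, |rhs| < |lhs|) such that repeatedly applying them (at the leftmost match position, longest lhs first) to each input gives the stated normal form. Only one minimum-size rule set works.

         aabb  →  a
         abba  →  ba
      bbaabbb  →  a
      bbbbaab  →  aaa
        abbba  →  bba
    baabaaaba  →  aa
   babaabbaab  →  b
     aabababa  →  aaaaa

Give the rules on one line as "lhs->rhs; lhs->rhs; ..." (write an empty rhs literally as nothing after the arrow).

ab->a; abb->b; baa->; bbb->a

  | aabb => ab => a
  | abba => ba
  | bbaabbb => bbbb => ab => a
  | bbbbaab => abaab => aaab => aaa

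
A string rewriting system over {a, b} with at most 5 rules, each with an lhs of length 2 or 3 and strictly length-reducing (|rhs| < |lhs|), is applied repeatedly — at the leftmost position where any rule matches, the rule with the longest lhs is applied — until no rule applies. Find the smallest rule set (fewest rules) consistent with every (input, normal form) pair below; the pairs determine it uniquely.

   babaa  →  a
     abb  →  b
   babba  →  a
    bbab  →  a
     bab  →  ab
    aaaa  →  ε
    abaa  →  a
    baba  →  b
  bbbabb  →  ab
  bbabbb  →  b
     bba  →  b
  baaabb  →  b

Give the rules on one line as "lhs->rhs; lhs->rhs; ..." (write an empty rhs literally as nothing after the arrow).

aa->b; ba->a; baa->; bb->a

  | babaa => abaa => a
  | abb => aa => b
  | babba => abba => aaa => ba => a
  | bbab => aab => bb => a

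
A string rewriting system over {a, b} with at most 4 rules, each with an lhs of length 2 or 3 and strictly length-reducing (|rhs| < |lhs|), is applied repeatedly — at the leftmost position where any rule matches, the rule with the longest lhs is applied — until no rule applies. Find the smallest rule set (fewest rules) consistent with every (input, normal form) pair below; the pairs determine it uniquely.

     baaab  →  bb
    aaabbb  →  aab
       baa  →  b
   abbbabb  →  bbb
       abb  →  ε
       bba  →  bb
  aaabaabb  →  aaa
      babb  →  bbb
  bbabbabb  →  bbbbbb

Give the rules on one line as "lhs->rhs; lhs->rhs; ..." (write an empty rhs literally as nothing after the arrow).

  | baaab => baab => bab => bb
  | aaabbb => aab
  | baa => ba => b
  | abbbabb => babb => bbb

aba->a; abb->; ba->b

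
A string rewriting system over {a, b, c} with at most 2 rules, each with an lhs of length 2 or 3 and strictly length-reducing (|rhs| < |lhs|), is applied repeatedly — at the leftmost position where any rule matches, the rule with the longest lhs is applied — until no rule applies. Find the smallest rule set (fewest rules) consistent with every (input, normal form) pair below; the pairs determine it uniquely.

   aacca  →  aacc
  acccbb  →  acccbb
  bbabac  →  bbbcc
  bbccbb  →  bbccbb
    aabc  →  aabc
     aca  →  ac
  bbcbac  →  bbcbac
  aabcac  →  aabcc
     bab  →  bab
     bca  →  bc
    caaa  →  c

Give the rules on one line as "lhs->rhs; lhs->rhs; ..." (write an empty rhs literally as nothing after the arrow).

aba->bc; ca->c

  | aacca => aacc
  | acccbb
  | bbabac => bbbcc
  | bbccbb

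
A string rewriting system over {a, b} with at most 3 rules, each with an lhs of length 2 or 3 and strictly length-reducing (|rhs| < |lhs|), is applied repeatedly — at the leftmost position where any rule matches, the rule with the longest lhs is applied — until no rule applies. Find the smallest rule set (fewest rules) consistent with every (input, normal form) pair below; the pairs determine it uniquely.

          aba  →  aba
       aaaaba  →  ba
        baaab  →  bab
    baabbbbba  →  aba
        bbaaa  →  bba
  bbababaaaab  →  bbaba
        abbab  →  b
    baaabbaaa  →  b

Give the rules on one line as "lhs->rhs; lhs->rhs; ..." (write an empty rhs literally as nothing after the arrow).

aa->; abb->a; bbb->a

  | aba
  | aaaaba => aaba => ba
  | baaab => bab
  | baabbbbba => bbbbbba => abbba => aba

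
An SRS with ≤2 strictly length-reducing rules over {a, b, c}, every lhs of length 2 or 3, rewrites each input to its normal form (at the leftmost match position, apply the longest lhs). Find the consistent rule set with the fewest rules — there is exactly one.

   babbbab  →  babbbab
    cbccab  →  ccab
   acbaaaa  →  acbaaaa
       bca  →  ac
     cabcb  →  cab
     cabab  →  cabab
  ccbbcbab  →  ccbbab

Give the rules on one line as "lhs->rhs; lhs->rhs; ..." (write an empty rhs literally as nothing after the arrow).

  | babbbab
  | cbccab => ccab
  | acbaaaa
  | bca => ac

bc->; bca->ac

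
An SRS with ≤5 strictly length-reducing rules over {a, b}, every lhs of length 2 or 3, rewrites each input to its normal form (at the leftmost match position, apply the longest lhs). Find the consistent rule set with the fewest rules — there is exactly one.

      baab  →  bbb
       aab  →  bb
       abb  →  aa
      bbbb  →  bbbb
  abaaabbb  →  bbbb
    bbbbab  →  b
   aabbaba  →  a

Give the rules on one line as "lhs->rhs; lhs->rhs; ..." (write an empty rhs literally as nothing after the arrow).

aab->bb; ab->b; abb->aa; bba->a

  | baab => bbb
  | aab => bb
  | abb => aa
  | bbbb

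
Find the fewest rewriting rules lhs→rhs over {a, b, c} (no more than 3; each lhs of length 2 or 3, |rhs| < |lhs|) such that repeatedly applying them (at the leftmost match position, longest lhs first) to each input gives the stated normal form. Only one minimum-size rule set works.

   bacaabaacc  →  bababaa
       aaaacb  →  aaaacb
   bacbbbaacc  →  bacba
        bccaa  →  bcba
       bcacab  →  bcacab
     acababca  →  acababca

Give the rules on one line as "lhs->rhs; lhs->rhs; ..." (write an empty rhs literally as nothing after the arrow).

  | bacaabaacc => bababaacc => bababaa
  | aaaacb
  | bacbbbaacc => bacbacc => bacba
  | bccaa => bcba

acc->a; bba->; caa->ba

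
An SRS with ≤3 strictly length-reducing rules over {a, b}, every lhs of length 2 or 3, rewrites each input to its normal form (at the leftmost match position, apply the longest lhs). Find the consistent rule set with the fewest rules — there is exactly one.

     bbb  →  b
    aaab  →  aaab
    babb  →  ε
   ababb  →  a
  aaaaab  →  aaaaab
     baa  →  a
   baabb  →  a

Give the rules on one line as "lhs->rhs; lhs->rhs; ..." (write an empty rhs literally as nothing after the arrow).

ba->; bb->

  | bbb => b
  | aaab
  | babb => bb => ε
  | ababb => abb => a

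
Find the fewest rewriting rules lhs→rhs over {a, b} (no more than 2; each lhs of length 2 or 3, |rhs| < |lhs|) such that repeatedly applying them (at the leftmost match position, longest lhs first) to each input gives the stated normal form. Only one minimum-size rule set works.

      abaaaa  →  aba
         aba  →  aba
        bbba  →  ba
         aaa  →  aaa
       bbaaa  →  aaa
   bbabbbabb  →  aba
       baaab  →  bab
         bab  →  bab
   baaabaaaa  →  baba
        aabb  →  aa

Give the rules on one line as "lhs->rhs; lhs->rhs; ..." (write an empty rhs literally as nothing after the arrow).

  | abaaaa => abaaa => abaa => aba
  | aba
  | bbba => ba
  | aaa

baa->ba; bb->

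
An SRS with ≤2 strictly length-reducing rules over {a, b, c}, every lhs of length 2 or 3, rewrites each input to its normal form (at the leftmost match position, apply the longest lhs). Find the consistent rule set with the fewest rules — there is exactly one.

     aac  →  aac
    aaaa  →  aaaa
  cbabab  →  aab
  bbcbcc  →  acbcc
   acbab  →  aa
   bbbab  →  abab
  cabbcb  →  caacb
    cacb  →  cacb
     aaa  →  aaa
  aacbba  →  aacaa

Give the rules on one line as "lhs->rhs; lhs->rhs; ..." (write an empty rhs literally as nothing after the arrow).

  | aac
  | aaaa
  | cbabab => bbab => aab
  | bbcbcc => acbcc

bb->a; cba->b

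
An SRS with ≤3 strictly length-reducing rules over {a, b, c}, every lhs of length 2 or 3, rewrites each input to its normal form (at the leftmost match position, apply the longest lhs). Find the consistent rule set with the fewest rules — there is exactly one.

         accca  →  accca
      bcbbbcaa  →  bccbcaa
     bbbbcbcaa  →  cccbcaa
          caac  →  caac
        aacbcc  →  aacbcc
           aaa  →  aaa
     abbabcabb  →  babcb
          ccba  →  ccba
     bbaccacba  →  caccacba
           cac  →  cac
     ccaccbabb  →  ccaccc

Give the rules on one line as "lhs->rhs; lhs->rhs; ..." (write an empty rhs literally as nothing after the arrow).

  | accca
  | bcbbbcaa => bccbcaa
  | bbbbcbcaa => cbbcbcaa => cccbcaa
  | caac

abb->b; bb->c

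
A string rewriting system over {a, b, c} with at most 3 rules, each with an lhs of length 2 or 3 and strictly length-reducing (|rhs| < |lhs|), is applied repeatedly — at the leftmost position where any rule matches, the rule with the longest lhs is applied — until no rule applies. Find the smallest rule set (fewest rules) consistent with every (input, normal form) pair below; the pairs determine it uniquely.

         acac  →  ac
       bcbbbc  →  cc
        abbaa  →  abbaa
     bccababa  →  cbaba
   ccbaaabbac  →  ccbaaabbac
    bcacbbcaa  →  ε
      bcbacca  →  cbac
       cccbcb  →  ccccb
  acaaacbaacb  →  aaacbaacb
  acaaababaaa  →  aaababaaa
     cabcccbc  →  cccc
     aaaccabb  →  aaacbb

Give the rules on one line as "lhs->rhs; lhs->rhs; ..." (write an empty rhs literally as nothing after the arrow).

bc->c; ca->

  | acac => ac
  | bcbbbc => cbbbc => cbbc => cbc => cc
  | abbaa
  | bccababa => ccababa => cbaba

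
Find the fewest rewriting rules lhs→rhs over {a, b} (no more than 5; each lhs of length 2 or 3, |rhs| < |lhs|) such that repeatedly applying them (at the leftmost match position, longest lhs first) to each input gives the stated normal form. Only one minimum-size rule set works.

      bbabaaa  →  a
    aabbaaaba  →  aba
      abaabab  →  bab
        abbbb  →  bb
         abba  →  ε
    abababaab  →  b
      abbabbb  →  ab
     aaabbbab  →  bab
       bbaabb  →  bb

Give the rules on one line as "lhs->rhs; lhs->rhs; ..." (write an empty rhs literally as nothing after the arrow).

  | bbabaaa => abaaa => aaa => a
  | aabbaaaba => bbaaaba => aaaba => aba
  | abaabab => aabab => bab
  | abbbb => aabb => bb

aa->; baa->a; bba->a; bbb->ab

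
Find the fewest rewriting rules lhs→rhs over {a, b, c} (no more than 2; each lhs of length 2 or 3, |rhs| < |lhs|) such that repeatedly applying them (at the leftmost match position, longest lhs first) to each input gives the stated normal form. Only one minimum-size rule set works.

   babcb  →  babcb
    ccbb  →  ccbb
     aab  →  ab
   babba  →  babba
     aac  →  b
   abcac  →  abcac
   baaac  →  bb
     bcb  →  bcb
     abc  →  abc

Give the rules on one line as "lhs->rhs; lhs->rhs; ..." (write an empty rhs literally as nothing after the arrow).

  | babcb
  | ccbb
  | aab => ab
  | babba

aa->a; aac->b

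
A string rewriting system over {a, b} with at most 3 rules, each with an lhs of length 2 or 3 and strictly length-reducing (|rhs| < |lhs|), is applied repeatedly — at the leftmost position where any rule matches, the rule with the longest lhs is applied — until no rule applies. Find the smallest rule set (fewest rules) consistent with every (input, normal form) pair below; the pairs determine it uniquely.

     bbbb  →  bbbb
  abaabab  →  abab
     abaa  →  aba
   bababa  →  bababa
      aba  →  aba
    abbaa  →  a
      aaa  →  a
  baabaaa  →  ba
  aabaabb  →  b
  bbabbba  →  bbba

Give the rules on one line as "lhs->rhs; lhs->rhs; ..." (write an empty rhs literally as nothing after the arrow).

aa->a; aab->; abb->

  | bbbb
  | abaabab => abab
  | abaa => aba
  | bababa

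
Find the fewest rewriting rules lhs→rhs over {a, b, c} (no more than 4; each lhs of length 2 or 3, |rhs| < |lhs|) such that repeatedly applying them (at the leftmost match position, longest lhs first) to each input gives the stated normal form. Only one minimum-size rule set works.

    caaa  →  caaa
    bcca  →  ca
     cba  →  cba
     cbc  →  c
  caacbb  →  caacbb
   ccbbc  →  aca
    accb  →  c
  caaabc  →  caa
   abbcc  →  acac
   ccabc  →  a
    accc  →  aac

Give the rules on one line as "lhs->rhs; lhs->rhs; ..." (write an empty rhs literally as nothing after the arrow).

  | caaa
  | bcca => ca
  | cba
  | cbc => c

aab->c; bbc->ca; bc->; cc->a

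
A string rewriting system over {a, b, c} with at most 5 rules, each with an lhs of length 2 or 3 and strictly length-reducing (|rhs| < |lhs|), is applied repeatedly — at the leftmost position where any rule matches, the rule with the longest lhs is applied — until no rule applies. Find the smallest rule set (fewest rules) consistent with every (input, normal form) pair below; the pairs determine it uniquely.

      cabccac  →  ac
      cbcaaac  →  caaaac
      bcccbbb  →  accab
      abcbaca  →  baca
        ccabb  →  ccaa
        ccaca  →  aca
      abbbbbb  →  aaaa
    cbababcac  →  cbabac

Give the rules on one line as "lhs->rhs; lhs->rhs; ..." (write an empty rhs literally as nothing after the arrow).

  | cabccac => ccac => cac => ac
  | cbcaaac => caaaac
  | bcccbbb => accbbb => accab
  | abcbaca => baca

abc->; bb->a; bc->a; cac->ac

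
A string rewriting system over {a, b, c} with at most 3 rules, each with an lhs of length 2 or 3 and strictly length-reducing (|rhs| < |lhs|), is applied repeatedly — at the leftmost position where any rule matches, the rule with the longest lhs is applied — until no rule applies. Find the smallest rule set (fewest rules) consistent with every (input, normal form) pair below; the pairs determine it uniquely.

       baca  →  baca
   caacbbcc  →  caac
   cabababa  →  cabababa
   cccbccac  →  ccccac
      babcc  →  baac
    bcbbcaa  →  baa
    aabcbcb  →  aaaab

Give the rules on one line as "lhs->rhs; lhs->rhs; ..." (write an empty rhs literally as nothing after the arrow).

  | baca
  | caacbbcc => caacbc => caac
  | cabababa
  | cccbccac => ccccac

abc->aa; bc->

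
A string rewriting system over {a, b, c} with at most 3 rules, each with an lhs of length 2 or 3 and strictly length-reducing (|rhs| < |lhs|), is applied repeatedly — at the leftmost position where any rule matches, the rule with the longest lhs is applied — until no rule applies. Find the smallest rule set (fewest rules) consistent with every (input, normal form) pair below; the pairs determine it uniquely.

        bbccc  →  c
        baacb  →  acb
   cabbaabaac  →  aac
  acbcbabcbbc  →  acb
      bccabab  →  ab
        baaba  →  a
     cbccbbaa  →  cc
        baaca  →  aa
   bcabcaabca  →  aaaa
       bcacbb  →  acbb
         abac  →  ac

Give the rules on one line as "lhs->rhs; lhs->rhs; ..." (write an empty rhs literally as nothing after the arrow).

  | bbccc => bcc => c
  | baacb => acb
  | cabbaabaac => abbaabaac => ababaac => abaac => aac
  | acbcbabcbbc => acbabcbbc => acbcbbc => acbbc => acb

ba->; bc->; ca->a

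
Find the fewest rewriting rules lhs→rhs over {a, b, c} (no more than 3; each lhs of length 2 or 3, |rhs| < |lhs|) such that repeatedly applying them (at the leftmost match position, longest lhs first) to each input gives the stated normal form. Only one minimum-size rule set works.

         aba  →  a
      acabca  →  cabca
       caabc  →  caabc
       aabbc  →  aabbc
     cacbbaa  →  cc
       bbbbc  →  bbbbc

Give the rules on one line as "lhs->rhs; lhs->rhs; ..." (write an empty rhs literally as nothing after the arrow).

  | aba => a
  | acabca => cabca
  | caabc
  | aabbc

ac->c; ba->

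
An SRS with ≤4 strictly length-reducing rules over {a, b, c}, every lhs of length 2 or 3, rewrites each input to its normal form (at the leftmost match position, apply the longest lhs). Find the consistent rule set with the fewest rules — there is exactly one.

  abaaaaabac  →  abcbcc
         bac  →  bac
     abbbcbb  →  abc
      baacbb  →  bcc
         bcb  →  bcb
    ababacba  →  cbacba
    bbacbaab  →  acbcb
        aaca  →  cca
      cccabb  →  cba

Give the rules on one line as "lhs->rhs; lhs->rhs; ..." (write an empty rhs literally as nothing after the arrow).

aa->c; bab->ab; bb->; cab->ba

  | abaaaaabac => abcaaabac => abccabac => abcbaac => abcbcc
  | bac
  | abbbcbb => abcbb => abc
  | baacbb => bccbb => bcc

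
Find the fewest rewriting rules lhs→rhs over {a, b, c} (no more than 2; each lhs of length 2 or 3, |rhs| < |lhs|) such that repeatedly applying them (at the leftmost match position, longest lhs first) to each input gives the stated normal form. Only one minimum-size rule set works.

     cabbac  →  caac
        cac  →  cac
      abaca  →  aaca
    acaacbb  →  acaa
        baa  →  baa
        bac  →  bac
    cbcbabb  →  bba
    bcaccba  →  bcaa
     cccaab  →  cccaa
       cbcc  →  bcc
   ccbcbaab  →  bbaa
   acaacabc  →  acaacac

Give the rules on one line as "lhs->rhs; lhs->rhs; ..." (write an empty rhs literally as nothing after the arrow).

ab->a; cb->b

  | cabbac => cabac => caac
  | cac
  | abaca => aaca
  | acaacbb => acaabb => acaab => acaa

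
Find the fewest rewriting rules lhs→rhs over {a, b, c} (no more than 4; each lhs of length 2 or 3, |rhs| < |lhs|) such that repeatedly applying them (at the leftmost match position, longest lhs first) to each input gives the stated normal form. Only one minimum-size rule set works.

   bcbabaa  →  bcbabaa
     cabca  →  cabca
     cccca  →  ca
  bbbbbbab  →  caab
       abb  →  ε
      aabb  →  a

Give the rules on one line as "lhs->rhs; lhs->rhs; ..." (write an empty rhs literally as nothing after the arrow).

  | bcbabaa
  | cabca
  | cccca => caca => ca
  | bbbbbbab => cbbbbab => ccbbab => cccab => caab

ac->; bb->c; ccc->ca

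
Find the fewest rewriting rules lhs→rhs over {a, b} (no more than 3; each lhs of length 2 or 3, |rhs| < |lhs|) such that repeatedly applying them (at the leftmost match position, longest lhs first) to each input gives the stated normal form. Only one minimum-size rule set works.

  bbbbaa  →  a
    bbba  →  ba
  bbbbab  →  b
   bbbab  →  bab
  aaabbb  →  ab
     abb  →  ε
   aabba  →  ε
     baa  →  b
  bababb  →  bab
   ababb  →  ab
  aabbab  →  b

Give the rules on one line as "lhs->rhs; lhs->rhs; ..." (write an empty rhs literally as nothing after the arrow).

  | bbbbaa => bbaa => aaa => a
  | bbba => ba
  | bbbbab => bbab => aab => b
  | bbbab => bab

aa->; bb->a; bbb->b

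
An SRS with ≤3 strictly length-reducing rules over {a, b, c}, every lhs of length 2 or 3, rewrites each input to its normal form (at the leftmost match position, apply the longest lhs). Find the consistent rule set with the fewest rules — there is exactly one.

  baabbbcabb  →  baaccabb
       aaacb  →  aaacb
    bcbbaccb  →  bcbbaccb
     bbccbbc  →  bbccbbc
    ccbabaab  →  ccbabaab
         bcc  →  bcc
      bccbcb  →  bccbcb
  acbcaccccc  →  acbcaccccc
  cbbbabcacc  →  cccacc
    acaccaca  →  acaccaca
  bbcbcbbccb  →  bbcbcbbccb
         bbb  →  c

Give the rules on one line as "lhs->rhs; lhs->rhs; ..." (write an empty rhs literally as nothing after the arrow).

  | baabbbcabb => baaccabb
  | aaacb
  | bcbbaccb
  | bbccbbc

abc->c; bbb->c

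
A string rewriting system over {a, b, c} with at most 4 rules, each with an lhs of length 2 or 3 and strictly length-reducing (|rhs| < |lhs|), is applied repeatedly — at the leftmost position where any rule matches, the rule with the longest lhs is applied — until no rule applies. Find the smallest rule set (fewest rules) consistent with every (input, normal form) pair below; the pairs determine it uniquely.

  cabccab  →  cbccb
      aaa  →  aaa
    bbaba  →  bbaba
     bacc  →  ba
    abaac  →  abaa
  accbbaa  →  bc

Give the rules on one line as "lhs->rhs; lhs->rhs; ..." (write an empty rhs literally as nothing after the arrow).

  | cabccab => cbccab => cbccb
  | aaa
  | bbaba
  | bacc => bac => ba

abb->bc; ac->a; ca->c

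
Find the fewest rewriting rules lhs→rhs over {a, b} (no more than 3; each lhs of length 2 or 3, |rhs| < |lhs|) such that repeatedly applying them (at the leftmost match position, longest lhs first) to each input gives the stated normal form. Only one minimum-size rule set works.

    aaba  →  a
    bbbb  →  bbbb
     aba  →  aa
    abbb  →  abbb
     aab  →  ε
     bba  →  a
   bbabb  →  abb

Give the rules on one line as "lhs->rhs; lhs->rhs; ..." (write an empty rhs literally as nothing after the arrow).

  | aaba => a
  | bbbb
  | aba => aa
  | abbb

aab->; ba->a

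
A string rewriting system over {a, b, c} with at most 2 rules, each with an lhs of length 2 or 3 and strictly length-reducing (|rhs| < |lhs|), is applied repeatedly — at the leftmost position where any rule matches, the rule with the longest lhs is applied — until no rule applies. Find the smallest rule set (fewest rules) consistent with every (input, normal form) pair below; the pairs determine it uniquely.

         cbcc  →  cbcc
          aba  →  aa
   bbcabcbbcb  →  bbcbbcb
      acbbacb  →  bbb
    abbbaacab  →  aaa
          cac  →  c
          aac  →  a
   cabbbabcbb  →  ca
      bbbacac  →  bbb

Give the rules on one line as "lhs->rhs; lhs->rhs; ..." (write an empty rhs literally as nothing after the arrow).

  | cbcc
  | aba => aa
  | bbcabcbbcb => bbcacbbcb => bbcbbcb
  | acbbacb => bbacb => bbb

ab->a; ac->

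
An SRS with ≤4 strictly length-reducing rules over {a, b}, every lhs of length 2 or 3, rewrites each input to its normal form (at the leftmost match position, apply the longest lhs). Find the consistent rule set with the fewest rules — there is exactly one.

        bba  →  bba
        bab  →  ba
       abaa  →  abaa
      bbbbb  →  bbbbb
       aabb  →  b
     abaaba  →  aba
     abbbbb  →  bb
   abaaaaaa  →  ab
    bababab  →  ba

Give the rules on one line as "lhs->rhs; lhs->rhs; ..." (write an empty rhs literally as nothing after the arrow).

  | bba
  | bab => ba
  | abaa
  | bbbbb

aaa->; aab->; abb->aa; bab->ba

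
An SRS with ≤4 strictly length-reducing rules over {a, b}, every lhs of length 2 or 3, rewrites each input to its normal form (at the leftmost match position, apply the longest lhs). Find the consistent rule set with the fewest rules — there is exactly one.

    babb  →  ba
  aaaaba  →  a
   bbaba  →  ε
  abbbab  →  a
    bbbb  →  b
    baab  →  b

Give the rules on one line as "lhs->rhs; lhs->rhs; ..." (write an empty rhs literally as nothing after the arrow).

aa->a; ab->a; baa->; bb->b

  | babb => bab => ba
  | aaaaba => aaaba => aaba => aba => aa => a
  | bbaba => baba => baa => ε
  | abbbab => abbab => abab => aab => ab => a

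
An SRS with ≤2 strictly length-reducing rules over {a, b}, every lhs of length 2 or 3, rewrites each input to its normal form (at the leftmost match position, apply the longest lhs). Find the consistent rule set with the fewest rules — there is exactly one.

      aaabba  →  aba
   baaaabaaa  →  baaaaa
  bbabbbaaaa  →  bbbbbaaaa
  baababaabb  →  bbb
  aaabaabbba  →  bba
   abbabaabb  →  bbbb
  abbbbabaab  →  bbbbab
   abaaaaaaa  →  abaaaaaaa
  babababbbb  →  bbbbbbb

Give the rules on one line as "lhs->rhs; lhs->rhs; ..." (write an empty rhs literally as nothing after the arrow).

aab->; abb->bb

  | aaabba => aba
  | baaaabaaa => baaaaa
  | bbabbbaaaa => bbbbbaaaa
  | baababaabb => babaabb => babb => bbb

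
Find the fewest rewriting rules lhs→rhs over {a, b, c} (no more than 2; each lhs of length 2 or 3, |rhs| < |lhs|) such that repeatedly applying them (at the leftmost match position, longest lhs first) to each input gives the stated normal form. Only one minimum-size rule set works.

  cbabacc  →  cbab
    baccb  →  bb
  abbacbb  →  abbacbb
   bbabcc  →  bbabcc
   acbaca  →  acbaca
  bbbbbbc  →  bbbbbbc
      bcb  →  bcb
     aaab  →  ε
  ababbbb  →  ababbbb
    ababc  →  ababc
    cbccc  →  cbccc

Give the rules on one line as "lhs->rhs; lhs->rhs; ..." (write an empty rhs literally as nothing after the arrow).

  | cbabacc => cbab
  | baccb => bb
  | abbacbb
  | bbabcc

aab->cc; acc->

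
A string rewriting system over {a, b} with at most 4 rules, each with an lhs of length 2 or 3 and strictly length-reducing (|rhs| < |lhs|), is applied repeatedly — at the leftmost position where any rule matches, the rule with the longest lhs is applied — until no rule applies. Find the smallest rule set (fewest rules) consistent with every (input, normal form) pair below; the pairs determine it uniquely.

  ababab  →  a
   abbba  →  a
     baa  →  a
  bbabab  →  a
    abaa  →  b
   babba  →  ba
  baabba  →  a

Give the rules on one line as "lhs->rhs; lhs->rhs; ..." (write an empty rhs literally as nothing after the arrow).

  | ababab => abab => ab => a
  | abbba => abba => aba => a
  | baa => bb => a
  | bbabab => aabab => bbab => aab => bb => a

aa->b; ab->a; aba->a; bb->a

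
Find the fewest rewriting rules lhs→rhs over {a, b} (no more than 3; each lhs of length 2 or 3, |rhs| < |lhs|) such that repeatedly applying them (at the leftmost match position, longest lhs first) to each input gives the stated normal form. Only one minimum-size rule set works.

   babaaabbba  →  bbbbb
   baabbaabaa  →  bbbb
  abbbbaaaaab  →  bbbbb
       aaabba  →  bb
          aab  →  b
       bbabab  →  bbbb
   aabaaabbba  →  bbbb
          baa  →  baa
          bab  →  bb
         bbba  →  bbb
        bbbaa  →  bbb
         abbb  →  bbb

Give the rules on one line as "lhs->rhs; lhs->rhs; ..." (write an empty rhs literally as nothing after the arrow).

ab->b; bba->bb

  | babaaabbba => bbaaabbba => bbaabbba => bbabbba => bbbbba => bbbbb
  | baabbaabaa => babbaabaa => bbbaabaa => bbbabaa => bbbbaa => bbbba => bbbb
  | abbbbaaaaab => bbbbaaaaab => bbbbaaaab => bbbbaaab => bbbbaab => bbbbab => bbbbb
  | aaabba => aabba => abba => bba => bb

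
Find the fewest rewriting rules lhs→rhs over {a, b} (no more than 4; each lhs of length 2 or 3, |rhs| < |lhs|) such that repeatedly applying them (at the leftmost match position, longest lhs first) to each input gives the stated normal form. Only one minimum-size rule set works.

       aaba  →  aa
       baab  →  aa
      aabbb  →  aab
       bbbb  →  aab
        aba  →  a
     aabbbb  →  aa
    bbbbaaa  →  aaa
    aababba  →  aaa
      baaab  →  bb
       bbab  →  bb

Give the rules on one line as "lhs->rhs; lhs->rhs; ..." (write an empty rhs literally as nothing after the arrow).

  | aaba => aa
  | baab => bbb => aa
  | aabbb => aab
  | bbbb => aab

abb->a; ba->; baa->bb; bbb->aa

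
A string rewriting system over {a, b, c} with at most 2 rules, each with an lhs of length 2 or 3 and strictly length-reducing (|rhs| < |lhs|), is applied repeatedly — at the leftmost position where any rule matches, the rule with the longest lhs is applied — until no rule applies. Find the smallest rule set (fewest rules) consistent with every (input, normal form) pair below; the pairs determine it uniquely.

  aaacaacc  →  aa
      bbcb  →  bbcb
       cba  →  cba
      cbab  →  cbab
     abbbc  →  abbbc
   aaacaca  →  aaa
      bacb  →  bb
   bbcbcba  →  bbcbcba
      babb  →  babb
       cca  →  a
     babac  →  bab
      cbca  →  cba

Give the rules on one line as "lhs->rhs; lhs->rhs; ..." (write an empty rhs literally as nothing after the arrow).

ac->; ca->a

  | aaacaacc => aaaacc => aaac => aa
  | bbcb
  | cba
  | cbab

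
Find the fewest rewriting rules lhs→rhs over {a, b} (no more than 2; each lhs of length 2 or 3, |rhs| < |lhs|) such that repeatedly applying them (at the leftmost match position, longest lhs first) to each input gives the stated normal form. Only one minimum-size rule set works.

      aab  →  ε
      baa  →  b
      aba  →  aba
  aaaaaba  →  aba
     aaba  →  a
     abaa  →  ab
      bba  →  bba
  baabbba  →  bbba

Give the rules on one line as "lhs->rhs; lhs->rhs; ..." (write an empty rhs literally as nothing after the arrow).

  | aab => ε
  | baa => b
  | aba
  | aaaaaba => aaaba => aba

aa->; aab->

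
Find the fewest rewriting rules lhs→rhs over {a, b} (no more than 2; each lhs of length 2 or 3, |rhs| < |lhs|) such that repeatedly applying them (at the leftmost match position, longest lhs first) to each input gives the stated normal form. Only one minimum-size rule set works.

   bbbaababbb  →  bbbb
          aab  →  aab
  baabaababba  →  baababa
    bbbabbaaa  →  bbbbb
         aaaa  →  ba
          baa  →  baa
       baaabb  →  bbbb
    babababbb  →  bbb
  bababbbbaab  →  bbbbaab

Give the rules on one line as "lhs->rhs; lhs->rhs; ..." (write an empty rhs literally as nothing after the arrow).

aaa->b; abb->b

  | bbbaababbb => bbbaabbb => bbbabb => bbbb
  | aab
  | baabaababba => baabaabba => baababa
  | bbbabbaaa => bbbbaaa => bbbbb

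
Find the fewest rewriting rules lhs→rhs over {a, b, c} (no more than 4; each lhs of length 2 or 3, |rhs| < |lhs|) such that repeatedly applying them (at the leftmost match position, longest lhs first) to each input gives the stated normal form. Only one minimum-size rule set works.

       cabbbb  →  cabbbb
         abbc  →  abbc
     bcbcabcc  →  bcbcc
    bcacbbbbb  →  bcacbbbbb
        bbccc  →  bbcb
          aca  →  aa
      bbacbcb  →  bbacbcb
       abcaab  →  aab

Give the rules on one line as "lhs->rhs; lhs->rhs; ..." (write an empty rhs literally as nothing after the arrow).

  | cabbbb
  | abbc
  | bcbcabcc => bcbcc
  | bcacbbbbb

abc->; aca->aa; ccc->cb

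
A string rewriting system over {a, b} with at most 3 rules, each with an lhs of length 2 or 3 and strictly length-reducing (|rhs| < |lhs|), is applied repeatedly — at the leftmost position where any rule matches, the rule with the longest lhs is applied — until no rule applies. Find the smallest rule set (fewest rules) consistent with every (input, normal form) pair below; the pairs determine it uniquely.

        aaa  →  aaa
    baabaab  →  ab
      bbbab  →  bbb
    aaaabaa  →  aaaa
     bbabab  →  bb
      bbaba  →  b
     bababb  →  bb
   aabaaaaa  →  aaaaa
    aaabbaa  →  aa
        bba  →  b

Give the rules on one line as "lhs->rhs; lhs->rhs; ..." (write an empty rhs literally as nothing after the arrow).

  | aaa
  | baabaab => abaab => ab
  | bbbab => bbb
  | aaaabaa => aaaa

aba->; ba->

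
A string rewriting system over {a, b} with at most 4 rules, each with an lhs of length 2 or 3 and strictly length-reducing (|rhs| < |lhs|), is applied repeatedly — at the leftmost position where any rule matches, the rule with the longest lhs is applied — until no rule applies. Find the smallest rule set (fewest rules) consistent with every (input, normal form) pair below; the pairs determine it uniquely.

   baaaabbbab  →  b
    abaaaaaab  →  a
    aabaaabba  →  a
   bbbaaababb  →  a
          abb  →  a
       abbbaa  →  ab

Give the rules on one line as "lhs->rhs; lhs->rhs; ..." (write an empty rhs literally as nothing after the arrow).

  | baaaabbbab => aaabbbab => babbbab => bbbab => bab => b
  | abaaaaaab => abaaaaab => abaaaab => abaaab => abaab => abab => abb => a
  | aabaaabba => bbaaabba => aaabba => babba => bba => a
  | bbbaaababb => baaababb => aababb => bbabb => abb => a

aa->b; aba->ab; ba->; bb->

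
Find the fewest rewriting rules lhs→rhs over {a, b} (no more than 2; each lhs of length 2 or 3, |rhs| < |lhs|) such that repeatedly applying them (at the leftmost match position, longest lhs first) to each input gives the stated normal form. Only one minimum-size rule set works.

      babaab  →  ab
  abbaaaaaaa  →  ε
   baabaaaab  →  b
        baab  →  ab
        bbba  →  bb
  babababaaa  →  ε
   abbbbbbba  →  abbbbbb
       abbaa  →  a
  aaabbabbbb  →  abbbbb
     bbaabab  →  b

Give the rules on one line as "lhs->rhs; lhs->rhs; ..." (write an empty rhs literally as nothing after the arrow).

  | babaab => baab => ab
  | abbaaaaaaa => abaaaaaa => aaaaaa => aaaa => aa => ε
  | baabaaaab => abaaaab => aaaab => aab => b
  | baab => ab

aa->; ba->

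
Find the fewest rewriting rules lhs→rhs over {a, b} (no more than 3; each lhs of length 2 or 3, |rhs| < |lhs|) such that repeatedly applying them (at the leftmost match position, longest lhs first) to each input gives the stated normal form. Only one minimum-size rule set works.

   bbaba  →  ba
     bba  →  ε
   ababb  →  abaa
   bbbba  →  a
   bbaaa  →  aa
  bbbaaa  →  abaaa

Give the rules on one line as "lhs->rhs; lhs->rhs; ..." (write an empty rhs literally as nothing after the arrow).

bb->a; bba->

  | bbaba => ba
  | bba => ε
  | ababb => abaa
  | bbbba => abba => a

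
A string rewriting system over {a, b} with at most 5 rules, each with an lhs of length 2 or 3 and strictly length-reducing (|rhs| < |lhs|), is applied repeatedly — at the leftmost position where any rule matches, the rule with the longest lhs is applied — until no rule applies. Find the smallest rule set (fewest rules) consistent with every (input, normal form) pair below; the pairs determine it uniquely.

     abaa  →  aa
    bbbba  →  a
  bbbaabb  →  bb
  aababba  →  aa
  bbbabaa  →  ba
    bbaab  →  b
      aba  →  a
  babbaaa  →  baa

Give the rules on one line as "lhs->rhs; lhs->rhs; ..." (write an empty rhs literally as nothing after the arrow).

  | abaa => aa
  | bbbba => aba => a
  | bbbaabb => aaabb => abbb => bb
  | aababba => bbabba => bbba => aa

aab->bb; ab->; bba->b; bbb->a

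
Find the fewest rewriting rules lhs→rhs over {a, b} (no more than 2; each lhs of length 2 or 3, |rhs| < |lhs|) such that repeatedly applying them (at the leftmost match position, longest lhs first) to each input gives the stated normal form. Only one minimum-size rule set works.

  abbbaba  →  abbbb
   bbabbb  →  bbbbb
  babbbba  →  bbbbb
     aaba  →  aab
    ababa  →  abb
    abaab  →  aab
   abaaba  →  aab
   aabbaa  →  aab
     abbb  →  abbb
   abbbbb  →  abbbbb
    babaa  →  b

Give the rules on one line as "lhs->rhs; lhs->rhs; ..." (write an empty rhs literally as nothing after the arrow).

ba->b; baa->a

  | abbbaba => abbbba => abbbb
  | bbabbb => bbbbb
  | babbbba => bbbbba => bbbbb
  | aaba => aab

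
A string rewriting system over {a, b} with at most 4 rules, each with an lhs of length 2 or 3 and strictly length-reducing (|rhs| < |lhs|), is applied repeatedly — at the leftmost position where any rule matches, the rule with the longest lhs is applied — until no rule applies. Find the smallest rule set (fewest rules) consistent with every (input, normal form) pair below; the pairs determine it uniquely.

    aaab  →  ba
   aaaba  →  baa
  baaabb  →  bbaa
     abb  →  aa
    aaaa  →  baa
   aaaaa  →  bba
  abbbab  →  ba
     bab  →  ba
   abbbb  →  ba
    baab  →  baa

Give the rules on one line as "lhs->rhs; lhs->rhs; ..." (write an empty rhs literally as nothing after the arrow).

  | aaab => bab => ba
  | aaaba => baba => baa
  | baaabb => bbabb => bbaa
  | abb => aa

aaa->ba; ab->a; abb->aa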